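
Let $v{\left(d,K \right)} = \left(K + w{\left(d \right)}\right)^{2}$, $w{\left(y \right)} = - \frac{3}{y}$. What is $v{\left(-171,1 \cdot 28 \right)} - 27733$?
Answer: $- \frac{87554108}{3249} \approx -26948.0$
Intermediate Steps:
$v{\left(d,K \right)} = \left(K - \frac{3}{d}\right)^{2}$
$v{\left(-171,1 \cdot 28 \right)} - 27733 = \frac{\left(-3 + 1 \cdot 28 \left(-171\right)\right)^{2}}{29241} - 27733 = \frac{\left(-3 + 28 \left(-171\right)\right)^{2}}{29241} - 27733 = \frac{\left(-3 - 4788\right)^{2}}{29241} - 27733 = \frac{\left(-4791\right)^{2}}{29241} - 27733 = \frac{1}{29241} \cdot 22953681 - 27733 = \frac{2550409}{3249} - 27733 = - \frac{87554108}{3249}$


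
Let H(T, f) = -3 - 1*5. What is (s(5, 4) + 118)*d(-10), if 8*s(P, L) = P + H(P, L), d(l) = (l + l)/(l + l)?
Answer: 941/8 ≈ 117.63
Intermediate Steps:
d(l) = 1 (d(l) = (2*l)/((2*l)) = (2*l)*(1/(2*l)) = 1)
H(T, f) = -8 (H(T, f) = -3 - 5 = -8)
s(P, L) = -1 + P/8 (s(P, L) = (P - 8)/8 = (-8 + P)/8 = -1 + P/8)
(s(5, 4) + 118)*d(-10) = ((-1 + (⅛)*5) + 118)*1 = ((-1 + 5/8) + 118)*1 = (-3/8 + 118)*1 = (941/8)*1 = 941/8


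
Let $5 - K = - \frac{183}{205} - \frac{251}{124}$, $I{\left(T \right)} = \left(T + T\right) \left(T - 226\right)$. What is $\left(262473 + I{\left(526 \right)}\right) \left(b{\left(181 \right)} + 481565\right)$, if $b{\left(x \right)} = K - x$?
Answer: $\frac{7073869200330471}{25420} \approx 2.7828 \cdot 10^{11}$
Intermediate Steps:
$I{\left(T \right)} = 2 T \left(-226 + T\right)$
$K = \frac{201247}{25420}$ ($K = 5 - \left(- \frac{183}{205} - \frac{251}{124}\right) = 5 - - \frac{74147}{25420} = 5 + \frac{74147}{25420} = \frac{201247}{25420} \approx 7.9169$)
$b{\left(x \right)} = \frac{201247}{25420} - x$
$\left(262473 + I{\left(526 \right)}\right) \left(b{\left(181 \right)} + 481565\right) = \left(262473 + 2 \cdot 526 \left(-226 + 526\right)\right) \left(\left(\frac{201247}{25420} - 181\right) + 481565\right) = \left(262473 + 2 \cdot 526 \cdot 300\right) \left(\left(\frac{201247}{25420} - 181\right) + 481565\right) = \left(262473 + 315600\right) \left(- \frac{4399773}{25420} + 481565\right) = 578073 \cdot \frac{12236982527}{25420} = \frac{7073869200330471}{25420}$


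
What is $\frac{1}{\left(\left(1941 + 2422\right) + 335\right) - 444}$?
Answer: $\frac{1}{4254} \approx 0.00023507$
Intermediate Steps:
$\frac{1}{\left(\left(1941 + 2422\right) + 335\right) - 444} = \frac{1}{\left(4363 + 335\right) - 444} = \frac{1}{4698 - 444} = \frac{1}{4254}$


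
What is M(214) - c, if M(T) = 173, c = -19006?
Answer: 19179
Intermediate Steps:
M(214) - c = 173 - 1*(-19006) = 173 + 19006 = 19179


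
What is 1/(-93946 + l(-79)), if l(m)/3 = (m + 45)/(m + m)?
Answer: -79/7421683 ≈ -1.0644e-5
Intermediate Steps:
l(m) = 3*(45 + m)/(2*m) (l(m) = 3*((m + 45)/(m + m)) = 3*((45 + m)/((2*m))) = 3*((45 + m)*(1/(2*m))) = 3*((45 + m)/(2*m)) = 3*(45 + m)/(2*m))
1/(-93946 + l(-79)) = 1/(-93946 + (3/2)*(45 - 79)/(-79)) = 1/(-93946 + (3/2)*(-1/79)*(-34)) = 1/(-93946 + 51/79) = 1/(-7421683/79) = -79/7421683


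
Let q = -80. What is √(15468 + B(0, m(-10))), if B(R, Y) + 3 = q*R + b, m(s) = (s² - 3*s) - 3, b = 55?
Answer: 4*√970 ≈ 124.58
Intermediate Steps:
m(s) = -3 + s² - 3*s
B(R, Y) = 52 - 80*R (B(R, Y) = -3 + (-80*R + 55) = -3 + (55 - 80*R) = 52 - 80*R)
√(15468 + B(0, m(-10))) = √(15468 + (52 - 80*0)) = √(15468 + (52 + 0)) = √(15468 + 52) = √15520 = 4*√970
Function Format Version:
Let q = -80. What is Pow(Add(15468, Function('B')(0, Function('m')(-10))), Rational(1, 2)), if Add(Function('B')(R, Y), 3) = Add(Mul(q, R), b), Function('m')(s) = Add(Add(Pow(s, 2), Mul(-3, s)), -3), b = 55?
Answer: Mul(4, Pow(970, Rational(1, 2))) ≈ 124.58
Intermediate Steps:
Function('m')(s) = Add(-3, Pow(s, 2), Mul(-3, s))
Function('B')(R, Y) = Add(52, Mul(-80, R)) (Function('B')(R, Y) = Add(-3, Add(Mul(-80, R), 55)) = Add(-3, Add(55, Mul(-80, R))) = Add(52, Mul(-80, R)))
Pow(Add(15468, Function('B')(0, Function('m')(-10))), Rational(1, 2)) = Pow(Add(15468, Add(52, Mul(-80, 0))), Rational(1, 2)) = Pow(Add(15468, Add(52, 0)), Rational(1, 2)) = Pow(Add(15468, 52), Rational(1, 2)) = Pow(15520, Rational(1, 2)) = Mul(4, Pow(970, Rational(1, 2)))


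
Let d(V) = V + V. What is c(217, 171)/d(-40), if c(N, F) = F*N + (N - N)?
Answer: -37107/80 ≈ -463.84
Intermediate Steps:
d(V) = 2*V
c(N, F) = F*N (c(N, F) = F*N + 0 = F*N)
c(217, 171)/d(-40) = (171*217)/((2*(-40))) = 37107/(-80) = 37107*(-1/80) = -37107/80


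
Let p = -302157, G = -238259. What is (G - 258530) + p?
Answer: -798946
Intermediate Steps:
(G - 258530) + p = (-238259 - 258530) - 302157 = -496789 - 302157 = -798946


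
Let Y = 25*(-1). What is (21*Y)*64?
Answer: -33600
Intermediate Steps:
Y = -25
(21*Y)*64 = (21*(-25))*64 = -525*64 = -33600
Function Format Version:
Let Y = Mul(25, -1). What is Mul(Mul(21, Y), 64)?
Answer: -33600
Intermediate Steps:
Y = -25
Mul(Mul(21, Y), 64) = Mul(Mul(21, -25), 64) = Mul(-525, 64) = -33600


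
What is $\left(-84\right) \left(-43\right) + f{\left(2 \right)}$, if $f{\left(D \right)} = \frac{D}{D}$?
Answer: $3613$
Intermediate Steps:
$f{\left(D \right)} = 1$
$\left(-84\right) \left(-43\right) + f{\left(2 \right)} = \left(-84\right) \left(-43\right) + 1 = 3612 + 1 = 3613$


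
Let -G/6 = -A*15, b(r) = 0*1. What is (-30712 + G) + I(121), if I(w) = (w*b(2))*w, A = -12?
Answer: -31792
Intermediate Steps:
b(r) = 0
G = -1080 (G = -6*(-1*(-12))*15 = -72*15 = -6*180 = -1080)
I(w) = 0 (I(w) = (w*0)*w = 0*w = 0)
(-30712 + G) + I(121) = (-30712 - 1080) + 0 = -31792 + 0 = -31792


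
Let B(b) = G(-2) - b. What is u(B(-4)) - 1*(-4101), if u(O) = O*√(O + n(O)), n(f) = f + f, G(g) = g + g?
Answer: 4101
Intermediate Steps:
G(g) = 2*g
n(f) = 2*f
B(b) = -4 - b (B(b) = 2*(-2) - b = -4 - b)
u(O) = √3*O^(3/2) (u(O) = O*√(O + 2*O) = O*√(3*O) = O*(√3*√O) = √3*O^(3/2))
u(B(-4)) - 1*(-4101) = √3*(-4 - 1*(-4))^(3/2) - 1*(-4101) = √3*(-4 + 4)^(3/2) + 4101 = √3*0^(3/2) + 4101 = √3*0 + 4101 = 0 + 4101 = 4101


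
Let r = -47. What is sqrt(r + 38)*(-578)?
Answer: -1734*I ≈ -1734.0*I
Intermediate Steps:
sqrt(r + 38)*(-578) = sqrt(-47 + 38)*(-578) = sqrt(-9)*(-578) = (3*I)*(-578) = -1734*I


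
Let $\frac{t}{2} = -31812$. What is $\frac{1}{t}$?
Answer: $- \frac{1}{63624} \approx -1.5717 \cdot 10^{-5}$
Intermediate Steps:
$t = -63624$ ($t = 2 \left(-31812\right) = -63624$)
$\frac{1}{t} = \frac{1}{-63624} = - \frac{1}{63624}$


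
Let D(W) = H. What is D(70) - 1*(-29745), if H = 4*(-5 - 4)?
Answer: 29709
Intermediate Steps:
H = -36 (H = 4*(-9) = -36)
D(W) = -36
D(70) - 1*(-29745) = -36 - 1*(-29745) = -36 + 29745 = 29709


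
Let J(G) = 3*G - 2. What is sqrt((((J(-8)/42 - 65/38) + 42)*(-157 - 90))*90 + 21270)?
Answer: 5*I*sqrt(1686783)/7 ≈ 927.69*I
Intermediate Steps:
J(G) = -2 + 3*G
sqrt((((J(-8)/42 - 65/38) + 42)*(-157 - 90))*90 + 21270) = sqrt(((((-2 + 3*(-8))/42 - 65/38) + 42)*(-157 - 90))*90 + 21270) = sqrt(((((-2 - 24)*(1/42) - 65*1/38) + 42)*(-247))*90 + 21270) = sqrt((((-26*1/42 - 65/38) + 42)*(-247))*90 + 21270) = sqrt((((-13/21 - 65/38) + 42)*(-247))*90 + 21270) = sqrt(((-1859/798 + 42)*(-247))*90 + 21270) = sqrt(((31657/798)*(-247))*90 + 21270) = sqrt(-411541/42*90 + 21270) = sqrt(-6173115/7 + 21270) = sqrt(-6024225/7) = 5*I*sqrt(1686783)/7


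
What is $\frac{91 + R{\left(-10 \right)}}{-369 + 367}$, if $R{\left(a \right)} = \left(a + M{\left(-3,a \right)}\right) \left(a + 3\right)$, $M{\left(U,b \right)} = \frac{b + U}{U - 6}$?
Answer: $- \frac{679}{9} \approx -75.444$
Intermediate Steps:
$M{\left(U,b \right)} = \frac{U + b}{-6 + U}$ ($M{\left(U,b \right)} = \frac{U + b}{U - 6} = \frac{U + b}{-6 + U}$)
$R{\left(a \right)} = \left(3 + a\right) \left(\frac{1}{3} + \frac{8 a}{9}\right)$ ($R{\left(a \right)} = \left(a + \frac{-3 + a}{-6 - 3}\right) \left(a + 3\right) = \left(a + \frac{-3 + a}{-9}\right) \left(3 + a\right) = \left(a - \frac{-3 + a}{9}\right) \left(3 + a\right) = \left(a - \left(- \frac{1}{3} + \frac{a}{9}\right)\right) \left(3 + a\right) = \left(\frac{1}{3} + \frac{8 a}{9}\right) \left(3 + a\right) = \left(3 + a\right) \left(\frac{1}{3} + \frac{8 a}{9}\right)$)
$\frac{91 + R{\left(-10 \right)}}{-369 + 367} = \frac{91 + \left(1 + 3 \left(-10\right) + \frac{8 \left(-10\right)^{2}}{9}\right)}{-369 + 367} = \frac{91 + \left(1 - 30 + \frac{8}{9} \cdot 100\right)}{-2} = \left(91 + \left(1 - 30 + \frac{800}{9}\right)\right) \left(- \frac{1}{2}\right) = \left(91 + \frac{539}{9}\right) \left(- \frac{1}{2}\right) = \frac{1358}{9} \left(- \frac{1}{2}\right) = - \frac{679}{9}$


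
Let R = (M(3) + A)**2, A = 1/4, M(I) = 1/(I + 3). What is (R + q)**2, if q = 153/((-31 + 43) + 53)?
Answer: 559653649/87609600 ≈ 6.3880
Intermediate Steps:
M(I) = 1/(3 + I)
A = 1/4 ≈ 0.25000
q = 153/65 (q = 153/(12 + 53) = 153/65 ≈ 2.3538)
R = 25/144 (R = (1/(3 + 3) + 1/4)**2 = (1/6 + 1/4)**2 = (5/12)**2 = 25/144 ≈ 0.17361)
(R + q)**2 = (25/144 + 153/65)**2 = (23657/9360)**2 = 559653649/87609600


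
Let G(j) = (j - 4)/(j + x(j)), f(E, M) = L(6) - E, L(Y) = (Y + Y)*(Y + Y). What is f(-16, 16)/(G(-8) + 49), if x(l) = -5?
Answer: 2080/649 ≈ 3.2049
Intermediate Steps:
L(Y) = 4*Y**2 (L(Y) = (2*Y)*(2*Y) = 4*Y**2)
f(E, M) = 144 - E (f(E, M) = 4*6**2 - E = 4*36 - E = 144 - E)
G(j) = (-4 + j)/(-5 + j) (G(j) = (j - 4)/(j - 5) = (-4 + j)/(-5 + j))
f(-16, 16)/(G(-8) + 49) = (144 - 1*(-16))/((-4 - 8)/(-5 - 8) + 49) = (144 + 16)/(-12/(-13) + 49) = 160/(-1/13*(-12) + 49) = 160/(12/13 + 49) = 160/(649/13) = 160*(13/649) = 2080/649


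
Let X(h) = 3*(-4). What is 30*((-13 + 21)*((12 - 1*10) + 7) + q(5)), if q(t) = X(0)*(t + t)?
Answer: -1440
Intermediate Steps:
X(h) = -12
q(t) = -24*t (q(t) = -12*(t + t) = -24*t)
30*((-13 + 21)*((12 - 1*10) + 7) + q(5)) = 30*((-13 + 21)*((12 - 1*10) + 7) - 24*5) = 30*(8*((12 - 10) + 7) - 120) = 30*(8*(2 + 7) - 120) = 30*(8*9 - 120) = 30*(72 - 120) = 30*(-48) = -1440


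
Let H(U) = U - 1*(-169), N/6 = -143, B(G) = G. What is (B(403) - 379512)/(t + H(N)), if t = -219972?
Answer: 379109/220661 ≈ 1.7181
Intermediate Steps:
N = -858 (N = 6*(-143) = -858)
H(U) = 169 + U (H(U) = U + 169 = 169 + U)
(B(403) - 379512)/(t + H(N)) = (403 - 379512)/(-219972 + (169 - 858)) = -379109/(-219972 - 689) = -379109/(-220661) = -379109*(-1/220661) = 379109/220661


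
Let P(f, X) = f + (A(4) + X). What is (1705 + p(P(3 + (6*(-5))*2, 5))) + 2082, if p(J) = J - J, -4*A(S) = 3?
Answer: 3787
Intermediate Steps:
A(S) = -¾ (A(S) = -¼*3 = -¾)
P(f, X) = -¾ + X + f (P(f, X) = f + (-¾ + X) = -¾ + X + f)
p(J) = 0
(1705 + p(P(3 + (6*(-5))*2, 5))) + 2082 = (1705 + 0) + 2082 = 1705 + 2082 = 3787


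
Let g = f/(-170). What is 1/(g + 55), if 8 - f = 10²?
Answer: 85/4721 ≈ 0.018005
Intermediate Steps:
f = -92 (f = 8 - 1*10² = 8 - 1*100 = 8 - 100 = -92)
g = 46/85 (g = -92/(-170) = -92*(-1/170) = 46/85 ≈ 0.54118)
1/(g + 55) = 1/(46/85 + 55) = 1/(4721/85) = 85/4721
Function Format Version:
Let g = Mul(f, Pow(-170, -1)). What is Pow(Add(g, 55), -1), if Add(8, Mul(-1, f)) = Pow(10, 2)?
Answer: Rational(85, 4721) ≈ 0.018005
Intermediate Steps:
f = -92 (f = Add(8, Mul(-1, Pow(10, 2))) = Add(8, Mul(-1, 100)) = Add(8, -100) = -92)
g = Rational(46, 85) (g = Mul(-92, Pow(-170, -1)) = Mul(-92, Rational(-1, 170)) = Rational(46, 85) ≈ 0.54118)
Pow(Add(g, 55), -1) = Pow(Add(Rational(46, 85), 55), -1) = Pow(Rational(4721, 85), -1) = Rational(85, 4721)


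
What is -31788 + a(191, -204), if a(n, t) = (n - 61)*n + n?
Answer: -6767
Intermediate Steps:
a(n, t) = n + n*(-61 + n) (a(n, t) = (-61 + n)*n + n = n*(-61 + n) + n = n + n*(-61 + n))
-31788 + a(191, -204) = -31788 + 191*(-60 + 191) = -31788 + 191*131 = -31788 + 25021 = -6767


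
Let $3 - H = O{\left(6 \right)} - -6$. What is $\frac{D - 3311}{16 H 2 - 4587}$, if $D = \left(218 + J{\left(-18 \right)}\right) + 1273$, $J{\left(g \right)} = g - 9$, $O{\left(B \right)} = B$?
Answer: $\frac{1847}{4875} \approx 0.37887$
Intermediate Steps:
$H = -9$ ($H = 3 - \left(6 - -6\right) = 3 - \left(6 + 6\right) = 3 - 12 = -9$)
$J{\left(g \right)} = -9 + g$ ($J{\left(g \right)} = g - 9 = -9 + g$)
$D = 1464$ ($D = \left(218 - 27\right) + 1273 = 191 + 1273 = 1464$)
$\frac{D - 3311}{16 H 2 - 4587} = \frac{1464 - 3311}{16 \left(-9\right) 2 - 4587} = - \frac{1847}{\left(-144\right) 2 - 4587} = - \frac{1847}{-288 - 4587} = - \frac{1847}{-4875} = \left(-1847\right) \left(- \frac{1}{4875}\right) = \frac{1847}{4875}$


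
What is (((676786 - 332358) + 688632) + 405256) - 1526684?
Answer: -88368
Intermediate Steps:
(((676786 - 332358) + 688632) + 405256) - 1526684 = ((344428 + 688632) + 405256) - 1526684 = (1033060 + 405256) - 1526684 = 1438316 - 1526684 = -88368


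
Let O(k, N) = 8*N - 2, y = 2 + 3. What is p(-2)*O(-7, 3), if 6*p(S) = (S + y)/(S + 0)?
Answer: -11/2 ≈ -5.5000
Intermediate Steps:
y = 5
p(S) = (5 + S)/(6*S) (p(S) = ((S + 5)/(S + 0))/6 = ((5 + S)/S)/6 = (5 + S)/(6*S))
O(k, N) = -2 + 8*N
p(-2)*O(-7, 3) = ((⅙)*(5 - 2)/(-2))*(-2 + 8*3) = ((⅙)*(-½)*3)*(-2 + 24) = -¼*22 = -11/2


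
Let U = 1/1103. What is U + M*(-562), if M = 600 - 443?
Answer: -97322101/1103 ≈ -88234.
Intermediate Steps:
M = 157
U = 1/1103 ≈ 0.00090662
U + M*(-562) = 1/1103 + 157*(-562) = 1/1103 - 88234 = -97322101/1103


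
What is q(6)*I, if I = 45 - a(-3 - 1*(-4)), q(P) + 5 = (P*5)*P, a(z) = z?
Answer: 7700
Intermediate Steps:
q(P) = -5 + 5*P² (q(P) = -5 + (P*5)*P = -5 + (5*P)*P = -5 + 5*P²)
I = 44 (I = 45 - (-3 - 1*(-4)) = 45 - (-3 + 4) = 45 - 1*1 = 45 - 1 = 44)
q(6)*I = (-5 + 5*6²)*44 = (-5 + 5*36)*44 = (-5 + 180)*44 = 175*44 = 7700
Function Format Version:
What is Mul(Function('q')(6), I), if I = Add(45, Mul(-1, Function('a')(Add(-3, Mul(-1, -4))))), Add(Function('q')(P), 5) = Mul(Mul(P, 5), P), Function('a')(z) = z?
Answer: 7700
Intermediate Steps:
Function('q')(P) = Add(-5, Mul(5, Pow(P, 2))) (Function('q')(P) = Add(-5, Mul(Mul(P, 5), P)) = Add(-5, Mul(Mul(5, P), P)) = Add(-5, Mul(5, Pow(P, 2))))
I = 44 (I = Add(45, Mul(-1, Add(-3, Mul(-1, -4)))) = Add(45, Mul(-1, Add(-3, 4))) = Add(45, Mul(-1, 1)) = Add(45, -1) = 44)
Mul(Function('q')(6), I) = Mul(Add(-5, Mul(5, Pow(6, 2))), 44) = Mul(Add(-5, Mul(5, 36)), 44) = Mul(Add(-5, 180), 44) = Mul(175, 44) = 7700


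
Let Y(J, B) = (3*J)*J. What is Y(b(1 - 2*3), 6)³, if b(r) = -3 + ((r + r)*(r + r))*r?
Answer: 437292143220952683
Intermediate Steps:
b(r) = -3 + 4*r³ (b(r) = -3 + ((2*r)*(2*r))*r = -3 + (4*r²)*r = -3 + 4*r³)
Y(J, B) = 3*J²
Y(b(1 - 2*3), 6)³ = (3*(-3 + 4*(1 - 2*3)³)²)³ = (3*(-3 + 4*(1 - 6)³)²)³ = (3*(-3 + 4*(-5)³)²)³ = (3*(-3 + 4*(-125))²)³ = (3*(-3 - 500)²)³ = (3*(-503)²)³ = (3*253009)³ = 759027³ = 437292143220952683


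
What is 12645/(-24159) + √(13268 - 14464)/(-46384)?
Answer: -4215/8053 - I*√299/23192 ≈ -0.52341 - 0.00074559*I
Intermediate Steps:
12645/(-24159) + √(13268 - 14464)/(-46384) = 12645*(-1/24159) + √(-1196)*(-1/46384) = -4215/8053 + (2*I*√299)*(-1/46384) = -4215/8053 - I*√299/23192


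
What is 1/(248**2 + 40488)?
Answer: 1/101992 ≈ 9.8047e-6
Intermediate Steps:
1/(248**2 + 40488) = 1/(61504 + 40488) = 1/101992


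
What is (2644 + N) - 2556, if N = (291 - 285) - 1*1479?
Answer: -1385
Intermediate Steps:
N = -1473 (N = 6 - 1479 = -1473)
(2644 + N) - 2556 = (2644 - 1473) - 2556 = 1171 - 2556 = -1385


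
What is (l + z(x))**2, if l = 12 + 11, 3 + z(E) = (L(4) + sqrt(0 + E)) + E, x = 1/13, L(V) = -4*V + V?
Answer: (105 + sqrt(13))**2/169 ≈ 69.794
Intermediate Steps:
L(V) = -3*V
x = 1/13 ≈ 0.076923
z(E) = -15 + E + sqrt(E) (z(E) = -3 + ((-3*4 + sqrt(0 + E)) + E) = -3 + ((-12 + sqrt(E)) + E) = -3 + (-12 + E + sqrt(E)) = -15 + E + sqrt(E))
l = 23
(l + z(x))**2 = (23 + (-15 + 1/13 + sqrt(1/13)))**2 = (23 + (-15 + 1/13 + sqrt(13)/13))**2 = (23 + (-194/13 + sqrt(13)/13))**2 = (105/13 + sqrt(13)/13)**2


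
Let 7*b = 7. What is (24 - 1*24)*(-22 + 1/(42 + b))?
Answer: 0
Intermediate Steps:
b = 1 (b = (⅐)*7 = 1)
(24 - 1*24)*(-22 + 1/(42 + b)) = (24 - 1*24)*(-22 + 1/(42 + 1)) = (24 - 24)*(-22 + 1/43) = 0*(-22 + 1/43) = 0*(-945/43) = 0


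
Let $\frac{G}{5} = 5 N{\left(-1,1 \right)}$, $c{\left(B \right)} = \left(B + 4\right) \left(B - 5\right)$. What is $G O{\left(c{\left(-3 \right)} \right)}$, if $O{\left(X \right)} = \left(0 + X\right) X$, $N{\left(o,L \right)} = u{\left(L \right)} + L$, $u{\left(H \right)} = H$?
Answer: $3200$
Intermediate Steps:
$N{\left(o,L \right)} = 2 L$ ($N{\left(o,L \right)} = L + L = 2 L$)
$c{\left(B \right)} = \left(-5 + B\right) \left(4 + B\right)$ ($c{\left(B \right)} = \left(4 + B\right) \left(-5 + B\right) = \left(-5 + B\right) \left(4 + B\right)$)
$O{\left(X \right)} = X^{2}$ ($O{\left(X \right)} = X X = X^{2}$)
$G = 50$ ($G = 5 \cdot 5 \cdot 2 \cdot 1 = 5 \cdot 5 \cdot 2 = 5 \cdot 10 = 50$)
$G O{\left(c{\left(-3 \right)} \right)} = 50 \left(-20 + \left(-3\right)^{2} - -3\right)^{2} = 50 \left(-20 + 9 + 3\right)^{2} = 50 \left(-8\right)^{2} = 50 \cdot 64 = 3200$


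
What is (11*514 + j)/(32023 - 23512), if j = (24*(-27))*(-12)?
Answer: 13430/8511 ≈ 1.5780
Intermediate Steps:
j = 7776 (j = -648*(-12) = 7776)
(11*514 + j)/(32023 - 23512) = (11*514 + 7776)/(32023 - 23512) = (5654 + 7776)/8511 = 13430*(1/8511) = 13430/8511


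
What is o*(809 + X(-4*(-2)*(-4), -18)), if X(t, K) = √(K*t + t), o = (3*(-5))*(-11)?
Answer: 133485 + 660*√34 ≈ 1.3733e+5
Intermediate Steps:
o = 165 (o = -15*(-11) = 165)
X(t, K) = √(t + K*t)
o*(809 + X(-4*(-2)*(-4), -18)) = 165*(809 + √((-4*(-2)*(-4))*(1 - 18))) = 165*(809 + √((8*(-4))*(-17))) = 165*(809 + √(-32*(-17))) = 165*(809 + √544) = 165*(809 + 4*√34) = 133485 + 660*√34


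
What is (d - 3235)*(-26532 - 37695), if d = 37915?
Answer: -2227392360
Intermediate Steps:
(d - 3235)*(-26532 - 37695) = (37915 - 3235)*(-26532 - 37695) = 34680*(-64227) = -2227392360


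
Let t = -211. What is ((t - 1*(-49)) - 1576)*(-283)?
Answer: 491854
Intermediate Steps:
((t - 1*(-49)) - 1576)*(-283) = ((-211 - 1*(-49)) - 1576)*(-283) = ((-211 + 49) - 1576)*(-283) = (-162 - 1576)*(-283) = -1738*(-283) = 491854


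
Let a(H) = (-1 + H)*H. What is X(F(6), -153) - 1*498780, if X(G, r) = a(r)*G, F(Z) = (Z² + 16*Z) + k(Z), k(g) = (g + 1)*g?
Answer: 3601008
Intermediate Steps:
a(H) = H*(-1 + H)
k(g) = g*(1 + g) (k(g) = (1 + g)*g = g*(1 + g))
F(Z) = Z² + 16*Z + Z*(1 + Z) (F(Z) = (Z² + 16*Z) + Z*(1 + Z) = Z² + 16*Z + Z*(1 + Z))
X(G, r) = G*r*(-1 + r) (X(G, r) = (r*(-1 + r))*G = G*r*(-1 + r))
X(F(6), -153) - 1*498780 = (6*(17 + 2*6))*(-153)*(-1 - 153) - 1*498780 = (6*(17 + 12))*(-153)*(-154) - 498780 = (6*29)*(-153)*(-154) - 498780 = 174*(-153)*(-154) - 498780 = 4099788 - 498780 = 3601008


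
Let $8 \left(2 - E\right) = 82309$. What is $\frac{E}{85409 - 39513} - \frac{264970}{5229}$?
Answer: $- \frac{97718815057}{1919921472} \approx -50.897$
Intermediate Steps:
$E = - \frac{82293}{8}$ ($E = 2 - \frac{82309}{8} = - \frac{82293}{8} \approx -10287.0$)
$\frac{E}{85409 - 39513} - \frac{264970}{5229} = - \frac{82293}{8 \left(85409 - 39513\right)} - \frac{264970}{5229} = - \frac{82293}{8 \cdot 45896} - \frac{264970}{5229} = \left(- \frac{82293}{8}\right) \frac{1}{45896} - \frac{264970}{5229} = - \frac{82293}{367168} - \frac{264970}{5229} = - \frac{97718815057}{1919921472}$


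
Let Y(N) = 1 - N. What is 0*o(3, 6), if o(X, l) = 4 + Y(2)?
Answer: 0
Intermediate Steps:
o(X, l) = 3 (o(X, l) = 4 + (1 - 1*2) = 4 + (1 - 2) = 4 - 1 = 3)
0*o(3, 6) = 0*3 = 0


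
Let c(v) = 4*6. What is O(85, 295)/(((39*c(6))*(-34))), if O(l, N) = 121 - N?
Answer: 29/5304 ≈ 0.0054676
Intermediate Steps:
c(v) = 24
O(85, 295)/(((39*c(6))*(-34))) = (121 - 1*295)/(((39*24)*(-34))) = (121 - 295)/((936*(-34))) = -174/(-31824) = -174*(-1/31824) = 29/5304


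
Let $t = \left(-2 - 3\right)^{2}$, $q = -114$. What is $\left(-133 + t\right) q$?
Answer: $12312$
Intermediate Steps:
$t = 25$ ($t = \left(-5\right)^{2} = 25$)
$\left(-133 + t\right) q = \left(-133 + 25\right) \left(-114\right) = \left(-108\right) \left(-114\right) = 12312$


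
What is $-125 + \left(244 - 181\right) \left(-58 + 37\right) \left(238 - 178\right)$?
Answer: $-79505$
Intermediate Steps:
$-125 + \left(244 - 181\right) \left(-58 + 37\right) \left(238 - 178\right) = -125 + 63 \left(-21\right) \left(238 - 178\right) = -125 - 79380 = -79505$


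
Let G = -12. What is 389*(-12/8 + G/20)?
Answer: -8169/10 ≈ -816.90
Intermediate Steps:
389*(-12/8 + G/20) = 389*(-12/8 - 12/20) = 389*(-12*⅛ - 12*1/20) = 389*(-3/2 - ⅗) = 389*(-21/10) = -8169/10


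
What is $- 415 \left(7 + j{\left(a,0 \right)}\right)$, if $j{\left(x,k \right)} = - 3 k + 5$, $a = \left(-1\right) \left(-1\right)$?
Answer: $-4980$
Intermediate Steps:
$a = 1$
$j{\left(x,k \right)} = 5 - 3 k$
$- 415 \left(7 + j{\left(a,0 \right)}\right) = - 415 \left(7 + \left(5 - 0\right)\right) = - 415 \left(7 + \left(5 + 0\right)\right) = - 415 \left(7 + 5\right) = \left(-415\right) 12 = -4980$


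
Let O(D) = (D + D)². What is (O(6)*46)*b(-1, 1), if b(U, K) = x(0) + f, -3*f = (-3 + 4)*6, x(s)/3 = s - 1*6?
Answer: -132480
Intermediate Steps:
x(s) = -18 + 3*s (x(s) = 3*(s - 1*6) = 3*(s - 6) = 3*(-6 + s) = -18 + 3*s)
O(D) = 4*D² (O(D) = (2*D)² = 4*D²)
f = -2 (f = -(-3 + 4)*6/3 = -6/3 = -⅓*6 = -2)
b(U, K) = -20 (b(U, K) = (-18 + 3*0) - 2 = (-18 + 0) - 2 = -18 - 2 = -20)
(O(6)*46)*b(-1, 1) = ((4*6²)*46)*(-20) = ((4*36)*46)*(-20) = (144*46)*(-20) = 6624*(-20) = -132480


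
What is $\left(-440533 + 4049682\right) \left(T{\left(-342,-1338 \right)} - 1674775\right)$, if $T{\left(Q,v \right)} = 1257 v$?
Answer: $-12114617508509$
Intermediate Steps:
$\left(-440533 + 4049682\right) \left(T{\left(-342,-1338 \right)} - 1674775\right) = \left(-440533 + 4049682\right) \left(1257 \left(-1338\right) - 1674775\right) = 3609149 \left(-1681866 - 1674775\right) = 3609149 \left(-3356641\right) = -12114617508509$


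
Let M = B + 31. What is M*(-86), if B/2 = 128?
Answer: -24682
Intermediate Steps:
B = 256 (B = 2*128 = 256)
M = 287 (M = 256 + 31 = 287)
M*(-86) = 287*(-86) = -24682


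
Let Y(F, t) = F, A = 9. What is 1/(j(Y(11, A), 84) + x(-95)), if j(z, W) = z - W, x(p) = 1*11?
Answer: -1/62 ≈ -0.016129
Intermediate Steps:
x(p) = 11
1/(j(Y(11, A), 84) + x(-95)) = 1/((11 - 1*84) + 11) = 1/((11 - 84) + 11) = 1/(-73 + 11) = 1/(-62) = -1/62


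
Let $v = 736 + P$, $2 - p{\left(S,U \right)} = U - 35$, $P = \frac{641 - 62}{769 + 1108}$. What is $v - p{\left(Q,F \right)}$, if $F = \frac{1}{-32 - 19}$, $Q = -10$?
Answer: $\frac{66940825}{95727} \approx 699.29$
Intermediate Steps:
$P = \frac{579}{1877} \approx 0.30847$
$F = - \frac{1}{51}$ ($F = \frac{1}{-51} = - \frac{1}{51} \approx -0.019608$)
$p{\left(S,U \right)} = 37 - U$ ($p{\left(S,U \right)} = 2 - \left(U - 35\right) = 2 - \left(-35 + U\right) = 37 - U$)
$v = \frac{1382051}{1877}$ ($v = 736 + \frac{579}{1877} = \frac{1382051}{1877} \approx 736.31$)
$v - p{\left(Q,F \right)} = \frac{1382051}{1877} - \left(37 - - \frac{1}{51}\right) = \frac{1382051}{1877} - \left(37 + \frac{1}{51}\right) = \frac{1382051}{1877} - \frac{1888}{51} = \frac{66940825}{95727}$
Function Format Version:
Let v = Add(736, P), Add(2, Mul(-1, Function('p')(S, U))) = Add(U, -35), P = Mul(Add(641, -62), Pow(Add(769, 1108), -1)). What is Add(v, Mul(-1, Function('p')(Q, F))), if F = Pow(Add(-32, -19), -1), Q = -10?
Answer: Rational(66940825, 95727) ≈ 699.29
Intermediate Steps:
P = Rational(579, 1877) (P = Mul(579, Pow(1877, -1)) = Mul(579, Rational(1, 1877)) = Rational(579, 1877) ≈ 0.30847)
F = Rational(-1, 51) (F = Pow(-51, -1) = Rational(-1, 51) ≈ -0.019608)
Function('p')(S, U) = Add(37, Mul(-1, U)) (Function('p')(S, U) = Add(2, Mul(-1, Add(U, -35))) = Add(2, Mul(-1, Add(-35, U))) = Add(2, Add(35, Mul(-1, U))) = Add(37, Mul(-1, U)))
v = Rational(1382051, 1877) (v = Add(736, Rational(579, 1877)) = Rational(1382051, 1877) ≈ 736.31)
Add(v, Mul(-1, Function('p')(Q, F))) = Add(Rational(1382051, 1877), Mul(-1, Add(37, Mul(-1, Rational(-1, 51))))) = Add(Rational(1382051, 1877), Mul(-1, Add(37, Rational(1, 51)))) = Add(Rational(1382051, 1877), Mul(-1, Rational(1888, 51))) = Add(Rational(1382051, 1877), Rational(-1888, 51)) = Rational(66940825, 95727)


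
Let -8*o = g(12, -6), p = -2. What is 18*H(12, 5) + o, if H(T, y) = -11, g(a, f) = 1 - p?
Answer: -1587/8 ≈ -198.38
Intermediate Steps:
g(a, f) = 3 (g(a, f) = 1 - 1*(-2) = 1 + 2 = 3)
o = -3/8 (o = -1/8*3 = -3/8 ≈ -0.37500)
18*H(12, 5) + o = 18*(-11) - 3/8 = -198 - 3/8 = -1587/8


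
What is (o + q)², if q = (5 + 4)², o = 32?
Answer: 12769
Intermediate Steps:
q = 81 (q = 9² = 81)
(o + q)² = (32 + 81)² = 113² = 12769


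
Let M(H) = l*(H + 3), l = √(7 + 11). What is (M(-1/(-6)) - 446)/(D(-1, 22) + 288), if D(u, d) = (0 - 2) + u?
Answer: -446/285 + √2/30 ≈ -1.5178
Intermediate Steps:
l = 3*√2 (l = √18 = 3*√2 ≈ 4.2426)
D(u, d) = -2 + u
M(H) = 3*√2*(3 + H) (M(H) = (3*√2)*(H + 3) = (3*√2)*(3 + H) = 3*√2*(3 + H))
(M(-1/(-6)) - 446)/(D(-1, 22) + 288) = (3*√2*(3 - 1/(-6)) - 446)/((-2 - 1) + 288) = (3*√2*(3 - 1*(-⅙)) - 446)/(-3 + 288) = (3*√2*(3 + ⅙) - 446)/285 = (3*√2*(19/6) - 446)*(1/285) = (19*√2/2 - 446)*(1/285) = (-446 + 19*√2/2)*(1/285) = -446/285 + √2/30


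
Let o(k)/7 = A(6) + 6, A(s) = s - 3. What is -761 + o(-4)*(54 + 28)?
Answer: 4405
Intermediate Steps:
A(s) = -3 + s
o(k) = 63 (o(k) = 7*((-3 + 6) + 6) = 7*(3 + 6) = 7*9 = 63)
-761 + o(-4)*(54 + 28) = -761 + 63*(54 + 28) = -761 + 63*82 = -761 + 5166 = 4405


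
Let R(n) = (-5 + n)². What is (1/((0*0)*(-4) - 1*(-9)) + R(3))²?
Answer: 1369/81 ≈ 16.901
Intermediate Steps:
(1/((0*0)*(-4) - 1*(-9)) + R(3))² = (1/((0*0)*(-4) - 1*(-9)) + (-5 + 3)²)² = (1/(0*(-4) + 9) + (-2)²)² = (1/(0 + 9) + 4)² = (1/9 + 4)² = (⅑ + 4)² = (37/9)² = 1369/81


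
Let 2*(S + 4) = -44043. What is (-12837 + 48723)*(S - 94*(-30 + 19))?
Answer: -753300969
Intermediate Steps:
S = -44051/2 (S = -4 + (1/2)*(-44043) = -4 - 44043/2 = -44051/2 ≈ -22026.)
(-12837 + 48723)*(S - 94*(-30 + 19)) = (-12837 + 48723)*(-44051/2 - 94*(-30 + 19)) = 35886*(-44051/2 - 94*(-11)) = 35886*(-44051/2 + 1034) = 35886*(-41983/2) = -753300969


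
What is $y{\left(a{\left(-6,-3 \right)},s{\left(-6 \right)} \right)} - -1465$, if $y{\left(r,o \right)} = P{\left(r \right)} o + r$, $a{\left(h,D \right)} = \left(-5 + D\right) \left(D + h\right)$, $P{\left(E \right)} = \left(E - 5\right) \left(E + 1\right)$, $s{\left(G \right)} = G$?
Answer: $-27809$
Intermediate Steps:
$P{\left(E \right)} = \left(1 + E\right) \left(-5 + E\right)$ ($P{\left(E \right)} = \left(-5 + E\right) \left(1 + E\right) = \left(1 + E\right) \left(-5 + E\right)$)
$y{\left(r,o \right)} = r + o \left(-5 + r^{2} - 4 r\right)$ ($y{\left(r,o \right)} = \left(-5 + r^{2} - 4 r\right) o + r = o \left(-5 + r^{2} - 4 r\right) + r = r + o \left(-5 + r^{2} - 4 r\right)$)
$y{\left(a{\left(-6,-3 \right)},s{\left(-6 \right)} \right)} - -1465 = \left(\left(\left(-3\right)^{2} - -15 - -30 - -18\right) - - 6 \left(5 - \left(\left(-3\right)^{2} - -15 - -30 - -18\right)^{2} + 4 \left(\left(-3\right)^{2} - -15 - -30 - -18\right)\right)\right) - -1465 = \left(\left(9 + 15 + 30 + 18\right) - - 6 \left(5 - \left(9 + 15 + 30 + 18\right)^{2} + 4 \left(9 + 15 + 30 + 18\right)\right)\right) + 1465 = \left(72 - - 6 \left(5 - 72^{2} + 4 \cdot 72\right)\right) + 1465 = \left(72 - - 6 \left(5 - 5184 + 288\right)\right) + 1465 = \left(72 - \left(-6\right) \left(-4891\right)\right) + 1465 = \left(72 - 29346\right) + 1465 = -29274 + 1465 = -27809$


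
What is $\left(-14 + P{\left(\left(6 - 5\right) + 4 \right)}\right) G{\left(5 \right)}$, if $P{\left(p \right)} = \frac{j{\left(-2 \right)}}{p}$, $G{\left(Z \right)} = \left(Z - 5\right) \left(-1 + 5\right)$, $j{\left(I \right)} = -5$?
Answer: $0$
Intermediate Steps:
$G{\left(Z \right)} = -20 + 4 Z$ ($G{\left(Z \right)} = \left(-5 + Z\right) 4 = -20 + 4 Z$)
$P{\left(p \right)} = - \frac{5}{p}$
$\left(-14 + P{\left(\left(6 - 5\right) + 4 \right)}\right) G{\left(5 \right)} = \left(-14 - \frac{5}{\left(6 - 5\right) + 4}\right) \left(-20 + 4 \cdot 5\right) = \left(-14 - \frac{5}{1 + 4}\right) \left(-20 + 20\right) = \left(-14 - \frac{5}{5}\right) 0 = \left(-14 - 1\right) 0 = \left(-15\right) 0 = 0$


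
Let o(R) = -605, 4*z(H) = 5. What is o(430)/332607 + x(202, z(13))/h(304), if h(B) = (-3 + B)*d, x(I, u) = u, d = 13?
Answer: -709675/473269524 ≈ -0.0014995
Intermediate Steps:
z(H) = 5/4 (z(H) = (¼)*5 = 5/4)
h(B) = -39 + 13*B (h(B) = (-3 + B)*13 = -39 + 13*B)
o(430)/332607 + x(202, z(13))/h(304) = -605/332607 + 5/(4*(-39 + 13*304)) = -605*1/332607 + 5/(4*(-39 + 3952)) = -55/30237 + (5/4)/3913 = -55/30237 + (5/4)*(1/3913) = -55/30237 + 5/15652 = -709675/473269524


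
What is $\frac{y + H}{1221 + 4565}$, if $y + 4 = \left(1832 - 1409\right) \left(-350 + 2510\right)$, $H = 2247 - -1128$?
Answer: $\frac{917051}{5786} \approx 158.49$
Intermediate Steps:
$H = 3375$ ($H = 2247 + 1128 = 3375$)
$y = 913676$ ($y = -4 + \left(1832 - 1409\right) \left(-350 + 2510\right) = -4 + 423 \cdot 2160 = -4 + 913680 = 913676$)
$\frac{y + H}{1221 + 4565} = \frac{913676 + 3375}{1221 + 4565} = \frac{917051}{5786}$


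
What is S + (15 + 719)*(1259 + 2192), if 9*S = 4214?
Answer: 22801520/9 ≈ 2.5335e+6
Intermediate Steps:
S = 4214/9 (S = (⅑)*4214 = 4214/9 ≈ 468.22)
S + (15 + 719)*(1259 + 2192) = 4214/9 + (15 + 719)*(1259 + 2192) = 4214/9 + 734*3451 = 4214/9 + 2533034 = 22801520/9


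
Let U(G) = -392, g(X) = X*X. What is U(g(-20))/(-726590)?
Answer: 196/363295 ≈ 0.00053951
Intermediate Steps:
g(X) = X²
U(g(-20))/(-726590) = -392/(-726590) = -392*(-1/726590) = 196/363295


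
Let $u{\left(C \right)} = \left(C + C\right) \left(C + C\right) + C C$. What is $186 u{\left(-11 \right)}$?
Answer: $112530$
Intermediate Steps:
$u{\left(C \right)} = 5 C^{2}$ ($u{\left(C \right)} = 2 C 2 C + C^{2} = 4 C^{2} + C^{2} = 5 C^{2}$)
$186 u{\left(-11 \right)} = 186 \cdot 5 \left(-11\right)^{2} = 186 \cdot 5 \cdot 121 = 186 \cdot 605 = 112530$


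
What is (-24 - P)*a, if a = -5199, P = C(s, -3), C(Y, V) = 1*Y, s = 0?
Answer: 124776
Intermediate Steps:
C(Y, V) = Y
P = 0
(-24 - P)*a = (-24 - 1*0)*(-5199) = (-24 + 0)*(-5199) = -24*(-5199) = 124776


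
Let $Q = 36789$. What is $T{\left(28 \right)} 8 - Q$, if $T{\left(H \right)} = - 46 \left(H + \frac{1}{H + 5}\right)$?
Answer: $- \frac{1554437}{33} \approx -47104.0$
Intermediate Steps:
$T{\left(H \right)} = - 46 H - \frac{46}{5 + H}$ ($T{\left(H \right)} = - 46 \left(H + \frac{1}{5 + H}\right) = - 46 H - \frac{46}{5 + H}$)
$T{\left(28 \right)} 8 - Q = \frac{46 \left(-1 - 28^{2} - 140\right)}{5 + 28} \cdot 8 - 36789 = \frac{46 \left(-1 - 784 - 140\right)}{33} \cdot 8 - 36789 = 46 \cdot \frac{1}{33} \left(-1 - 784 - 140\right) 8 - 36789 = 46 \cdot \frac{1}{33} \left(-925\right) 8 - 36789 = \left(- \frac{42550}{33}\right) 8 - 36789 = - \frac{340400}{33} - 36789 = - \frac{1554437}{33}$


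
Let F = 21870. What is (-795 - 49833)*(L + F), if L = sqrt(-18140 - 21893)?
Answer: -1107234360 - 354396*I*sqrt(817) ≈ -1.1072e+9 - 1.013e+7*I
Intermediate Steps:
L = 7*I*sqrt(817) (L = sqrt(-40033) = 7*I*sqrt(817) ≈ 200.08*I)
(-795 - 49833)*(L + F) = (-795 - 49833)*(7*I*sqrt(817) + 21870) = -50628*(21870 + 7*I*sqrt(817)) = -1107234360 - 354396*I*sqrt(817)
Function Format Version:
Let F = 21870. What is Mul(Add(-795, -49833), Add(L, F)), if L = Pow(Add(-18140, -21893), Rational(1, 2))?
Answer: Add(-1107234360, Mul(-354396, I, Pow(817, Rational(1, 2)))) ≈ Add(-1.1072e+9, Mul(-1.0130e+7, I))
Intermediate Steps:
L = Mul(7, I, Pow(817, Rational(1, 2))) (L = Pow(-40033, Rational(1, 2)) = Mul(7, I, Pow(817, Rational(1, 2))) ≈ Mul(200.08, I))
Mul(Add(-795, -49833), Add(L, F)) = Mul(Add(-795, -49833), Add(Mul(7, I, Pow(817, Rational(1, 2))), 21870)) = Mul(-50628, Add(21870, Mul(7, I, Pow(817, Rational(1, 2))))) = Add(-1107234360, Mul(-354396, I, Pow(817, Rational(1, 2))))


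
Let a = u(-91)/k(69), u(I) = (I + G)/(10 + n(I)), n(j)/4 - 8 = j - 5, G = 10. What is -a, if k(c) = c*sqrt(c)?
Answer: -sqrt(69)/20102 ≈ -0.00041322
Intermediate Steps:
n(j) = 12 + 4*j (n(j) = 32 + 4*(j - 5) = 32 + 4*(-5 + j) = 32 + (-20 + 4*j) = 12 + 4*j)
u(I) = (10 + I)/(22 + 4*I) (u(I) = (I + 10)/(10 + (12 + 4*I)) = (10 + I)/(22 + 4*I))
k(c) = c**(3/2)
a = sqrt(69)/20102 (a = ((10 - 91)/(2*(11 + 2*(-91))))/(69**(3/2)) = ((1/2)*(-81)/(11 - 182))/((69*sqrt(69))) = ((1/2)*(-81)/(-171))*(sqrt(69)/4761) = ((1/2)*(-1/171)*(-81))*(sqrt(69)/4761) = 9*(sqrt(69)/4761)/38 = sqrt(69)/20102 ≈ 0.00041322)
-a = -sqrt(69)/20102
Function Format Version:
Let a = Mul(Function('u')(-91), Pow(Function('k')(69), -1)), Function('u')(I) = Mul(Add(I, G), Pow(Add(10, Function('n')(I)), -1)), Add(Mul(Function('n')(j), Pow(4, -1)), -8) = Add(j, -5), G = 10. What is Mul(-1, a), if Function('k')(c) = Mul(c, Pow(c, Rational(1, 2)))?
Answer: Mul(Rational(-1, 20102), Pow(69, Rational(1, 2))) ≈ -0.00041322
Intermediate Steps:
Function('n')(j) = Add(12, Mul(4, j)) (Function('n')(j) = Add(32, Mul(4, Add(j, -5))) = Add(32, Mul(4, Add(-5, j))) = Add(32, Add(-20, Mul(4, j))) = Add(12, Mul(4, j)))
Function('u')(I) = Mul(Pow(Add(22, Mul(4, I)), -1), Add(10, I)) (Function('u')(I) = Mul(Add(I, 10), Pow(Add(10, Add(12, Mul(4, I))), -1)) = Mul(Add(10, I), Pow(Add(22, Mul(4, I)), -1)) = Mul(Pow(Add(22, Mul(4, I)), -1), Add(10, I)))
Function('k')(c) = Pow(c, Rational(3, 2))
a = Mul(Rational(1, 20102), Pow(69, Rational(1, 2))) (a = Mul(Mul(Rational(1, 2), Pow(Add(11, Mul(2, -91)), -1), Add(10, -91)), Pow(Pow(69, Rational(3, 2)), -1)) = Mul(Mul(Rational(1, 2), Pow(Add(11, -182), -1), -81), Pow(Mul(69, Pow(69, Rational(1, 2))), -1)) = Mul(Mul(Rational(1, 2), Pow(-171, -1), -81), Mul(Rational(1, 4761), Pow(69, Rational(1, 2)))) = Mul(Mul(Rational(1, 2), Rational(-1, 171), -81), Mul(Rational(1, 4761), Pow(69, Rational(1, 2)))) = Mul(Rational(9, 38), Mul(Rational(1, 4761), Pow(69, Rational(1, 2)))) = Mul(Rational(1, 20102), Pow(69, Rational(1, 2))) ≈ 0.00041322)
Mul(-1, a) = Mul(-1, Mul(Rational(1, 20102), Pow(69, Rational(1, 2)))) = Mul(Rational(-1, 20102), Pow(69, Rational(1, 2)))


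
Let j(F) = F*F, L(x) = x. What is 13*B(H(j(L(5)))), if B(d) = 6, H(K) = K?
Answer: 78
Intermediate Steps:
j(F) = F²
13*B(H(j(L(5)))) = 13*6 = 78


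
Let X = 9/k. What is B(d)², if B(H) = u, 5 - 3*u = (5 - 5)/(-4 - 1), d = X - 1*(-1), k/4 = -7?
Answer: 25/9 ≈ 2.7778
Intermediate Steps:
k = -28 (k = 4*(-7) = -28)
X = -9/28 (X = 9/(-28) = 9*(-1/28) = -9/28 ≈ -0.32143)
d = 19/28 (d = -9/28 - 1*(-1) = -9/28 + 1 = 19/28 ≈ 0.67857)
u = 5/3 (u = 5/3 - (5 - 5)/(3*(-4 - 1)) = 5/3 - 0/(-5) = 5/3 - 0*(-1)/5 = 5/3 - ⅓*0 = 5/3 + 0 = 5/3 ≈ 1.6667)
B(H) = 5/3
B(d)² = (5/3)² = 25/9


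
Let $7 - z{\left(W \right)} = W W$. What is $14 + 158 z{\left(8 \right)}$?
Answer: $-8992$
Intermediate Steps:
$z{\left(W \right)} = 7 - W^{2}$ ($z{\left(W \right)} = 7 - W W = 7 - W^{2}$)
$14 + 158 z{\left(8 \right)} = 14 + 158 \left(7 - 8^{2}\right) = 14 + 158 \left(7 - 64\right) = 14 + 158 \left(-57\right) = 14 - 9006 = -8992$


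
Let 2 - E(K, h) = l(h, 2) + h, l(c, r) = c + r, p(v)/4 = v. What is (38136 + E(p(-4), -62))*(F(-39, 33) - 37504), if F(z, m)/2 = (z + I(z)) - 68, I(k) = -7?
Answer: -1443626320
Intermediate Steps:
F(z, m) = -150 + 2*z (F(z, m) = 2*((z - 7) - 68) = 2*((-7 + z) - 68) = 2*(-75 + z) = -150 + 2*z)
p(v) = 4*v
E(K, h) = -2*h (E(K, h) = 2 - ((h + 2) + h) = 2 - ((2 + h) + h) = 2 - (2 + 2*h) = 2 + (-2 - 2*h) = -2*h)
(38136 + E(p(-4), -62))*(F(-39, 33) - 37504) = (38136 - 2*(-62))*((-150 + 2*(-39)) - 37504) = (38136 + 124)*((-150 - 78) - 37504) = 38260*(-228 - 37504) = 38260*(-37732) = -1443626320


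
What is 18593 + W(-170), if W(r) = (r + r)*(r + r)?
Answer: 134193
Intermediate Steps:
W(r) = 4*r² (W(r) = (2*r)*(2*r) = 4*r²)
18593 + W(-170) = 18593 + 4*(-170)² = 18593 + 4*28900 = 18593 + 115600 = 134193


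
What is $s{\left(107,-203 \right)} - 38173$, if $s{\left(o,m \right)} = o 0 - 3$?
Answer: $-38176$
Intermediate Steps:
$s{\left(o,m \right)} = -3$ ($s{\left(o,m \right)} = 0 - 3 = -3$)
$s{\left(107,-203 \right)} - 38173 = -3 - 38173 = -38176$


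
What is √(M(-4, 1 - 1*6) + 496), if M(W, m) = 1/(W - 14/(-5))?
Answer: √17826/6 ≈ 22.252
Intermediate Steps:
M(W, m) = 1/(14/5 + W) (M(W, m) = 1/(W - 14*(-⅕)) = 1/(W + 14/5) = 1/(14/5 + W))
√(M(-4, 1 - 1*6) + 496) = √(5/(14 + 5*(-4)) + 496) = √(5/(14 - 20) + 496) = √(5/(-6) + 496) = √(5*(-⅙) + 496) = √(-⅚ + 496) = √(2971/6) = √17826/6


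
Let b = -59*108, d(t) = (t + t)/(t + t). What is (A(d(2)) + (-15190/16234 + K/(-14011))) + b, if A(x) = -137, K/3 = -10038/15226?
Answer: -5636340190175295/865805835931 ≈ -6509.9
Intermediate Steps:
d(t) = 1 (d(t) = (2*t)/((2*t)) = (2*t)*(1/(2*t)) = 1)
K = -15057/7613 (K = 3*(-10038/15226) = 3*(-10038*1/15226) = 3*(-5019/7613) = -15057/7613 ≈ -1.9778)
b = -6372
(A(d(2)) + (-15190/16234 + K/(-14011))) + b = (-137 + (-15190/16234 - 15057/7613/(-14011))) - 6372 = (-137 + (-15190*1/16234 - 15057/7613*(-1/14011))) - 6372 = (-137 + (-7595/8117 + 15057/106665743)) - 6372 = (-137 - 810004100416/865805835931) - 6372 = -119425403622963/865805835931 - 6372 = -5636340190175295/865805835931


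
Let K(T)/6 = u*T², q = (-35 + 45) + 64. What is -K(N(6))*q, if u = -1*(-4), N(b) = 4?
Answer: -28416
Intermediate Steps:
q = 74 (q = 10 + 64 = 74)
u = 4
K(T) = 24*T² (K(T) = 6*(4*T²) = 24*T²)
-K(N(6))*q = -24*4²*74 = -24*16*74 = -384*74 = -1*28416 = -28416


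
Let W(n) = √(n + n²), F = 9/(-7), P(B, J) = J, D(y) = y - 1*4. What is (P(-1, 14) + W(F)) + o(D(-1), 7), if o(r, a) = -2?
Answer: 12 + 3*√2/7 ≈ 12.606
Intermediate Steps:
D(y) = -4 + y (D(y) = y - 4 = -4 + y)
F = -9/7 (F = 9*(-⅐) = -9/7 ≈ -1.2857)
(P(-1, 14) + W(F)) + o(D(-1), 7) = (14 + √(-9*(1 - 9/7)/7)) - 2 = (14 + √(-9/7*(-2/7))) - 2 = (14 + √(18/49)) - 2 = (14 + 3*√2/7) - 2 = 12 + 3*√2/7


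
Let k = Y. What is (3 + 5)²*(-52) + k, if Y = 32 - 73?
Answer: -3369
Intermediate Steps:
Y = -41
k = -41
(3 + 5)²*(-52) + k = (3 + 5)²*(-52) - 41 = 8²*(-52) - 41 = 64*(-52) - 41 = -3328 - 41 = -3369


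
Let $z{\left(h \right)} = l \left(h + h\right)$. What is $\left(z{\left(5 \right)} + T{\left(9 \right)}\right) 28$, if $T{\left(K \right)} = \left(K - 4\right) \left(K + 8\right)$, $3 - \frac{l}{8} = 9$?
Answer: $-11060$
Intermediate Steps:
$l = -48$ ($l = 24 - 72 = -48$)
$z{\left(h \right)} = - 96 h$ ($z{\left(h \right)} = - 48 \left(h + h\right) = - 48 \cdot 2 h = - 96 h$)
$T{\left(K \right)} = \left(-4 + K\right) \left(8 + K\right)$
$\left(z{\left(5 \right)} + T{\left(9 \right)}\right) 28 = \left(\left(-96\right) 5 + \left(-32 + 9^{2} + 4 \cdot 9\right)\right) 28 = \left(-480 + \left(-32 + 81 + 36\right)\right) 28 = \left(-480 + 85\right) 28 = \left(-395\right) 28 = -11060$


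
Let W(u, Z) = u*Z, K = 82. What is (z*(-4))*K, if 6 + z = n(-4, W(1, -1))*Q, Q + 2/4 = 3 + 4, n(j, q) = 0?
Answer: 1968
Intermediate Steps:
W(u, Z) = Z*u
Q = 13/2 (Q = -½ + (3 + 4) = -½ + 7 = 13/2 ≈ 6.5000)
z = -6 (z = -6 + 0*(13/2) = -6 + 0 = -6)
(z*(-4))*K = -6*(-4)*82 = 24*82 = 1968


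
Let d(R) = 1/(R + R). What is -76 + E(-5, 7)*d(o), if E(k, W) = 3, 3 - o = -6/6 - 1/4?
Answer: -1286/17 ≈ -75.647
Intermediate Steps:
o = 17/4 (o = 3 - (-6/6 - 1/4) = 3 - (-6*⅙ - 1*¼) = 3 - (-1 - ¼) = 3 - 1*(-5/4) = 3 + 5/4 = 17/4 ≈ 4.2500)
d(R) = 1/(2*R)
-76 + E(-5, 7)*d(o) = -76 + 3*(1/(2*(17/4))) = -76 + 3*((½)*(4/17)) = -76 + 3*(2/17) = -76 + 6/17 = -1286/17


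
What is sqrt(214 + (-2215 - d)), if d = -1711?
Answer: I*sqrt(290) ≈ 17.029*I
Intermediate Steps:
sqrt(214 + (-2215 - d)) = sqrt(214 + (-2215 - 1*(-1711))) = sqrt(214 + (-2215 + 1711)) = sqrt(214 - 504) = sqrt(-290) = I*sqrt(290)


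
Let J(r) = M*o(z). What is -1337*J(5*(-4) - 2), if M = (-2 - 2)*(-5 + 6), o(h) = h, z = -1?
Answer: -5348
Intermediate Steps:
M = -4 (M = -4*1 = -4)
J(r) = 4 (J(r) = -4*(-1) = 4)
-1337*J(5*(-4) - 2) = -1337*4 = -5348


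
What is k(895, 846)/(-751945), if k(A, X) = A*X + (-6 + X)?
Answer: -151602/150389 ≈ -1.0081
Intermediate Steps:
k(A, X) = -6 + X + A*X
k(895, 846)/(-751945) = (-6 + 846 + 895*846)/(-751945) = (-6 + 846 + 757170)*(-1/751945) = 758010*(-1/751945) = -151602/150389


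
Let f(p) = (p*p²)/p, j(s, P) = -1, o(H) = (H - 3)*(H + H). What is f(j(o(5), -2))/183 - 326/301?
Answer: -59357/55083 ≈ -1.0776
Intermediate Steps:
o(H) = 2*H*(-3 + H) (o(H) = (-3 + H)*(2*H) = 2*H*(-3 + H))
f(p) = p² (f(p) = p³/p = p²)
f(j(o(5), -2))/183 - 326/301 = (-1)²/183 - 326/301 = 1*(1/183) - 326*1/301 = 1/183 - 326/301 = -59357/55083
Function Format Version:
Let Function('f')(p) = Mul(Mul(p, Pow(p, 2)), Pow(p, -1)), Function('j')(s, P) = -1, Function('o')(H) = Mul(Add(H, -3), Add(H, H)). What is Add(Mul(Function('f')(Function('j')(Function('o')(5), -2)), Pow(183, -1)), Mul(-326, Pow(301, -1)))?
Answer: Rational(-59357, 55083) ≈ -1.0776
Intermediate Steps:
Function('o')(H) = Mul(2, H, Add(-3, H)) (Function('o')(H) = Mul(Add(-3, H), Mul(2, H)) = Mul(2, H, Add(-3, H)))
Function('f')(p) = Pow(p, 2) (Function('f')(p) = Mul(Pow(p, 3), Pow(p, -1)) = Pow(p, 2))
Add(Mul(Function('f')(Function('j')(Function('o')(5), -2)), Pow(183, -1)), Mul(-326, Pow(301, -1))) = Add(Mul(Pow(-1, 2), Pow(183, -1)), Mul(-326, Pow(301, -1))) = Add(Mul(1, Rational(1, 183)), Mul(-326, Rational(1, 301))) = Add(Rational(1, 183), Rational(-326, 301)) = Rational(-59357, 55083)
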